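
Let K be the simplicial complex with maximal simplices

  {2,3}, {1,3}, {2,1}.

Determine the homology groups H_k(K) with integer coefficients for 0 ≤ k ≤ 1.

H_0 ≅ Z,  H_1 ≅ Z.

Order the vertices as 1 < 2 < 3. Listing each simplex with vertices in this order, K has dimension 1 with simplices:

  0-simplices (3): [1], [2], [3]
  1-simplices (3): [1,2], [1,3], [2,3]

Hence C_0 ≅ Z^3, C_1 ≅ Z^3.

The boundary map ∂_1: C_1 → C_0 sends each edge [p,q] (with p < q) to q − p.
This gives a 3×3 integer matrix of rank 2; reducing to Smith normal form yields diagonal entries (1,1).

Now H_k = ker ∂_k / im ∂_{k+1}, so:

  H_0: rank C_0 − rank ∂_1 = 3 − 2 = 1, and the invariant factors of ∂_1 are all 1, so H_0 ≅ Z.
  H_1: rank ker ∂_1 − rank ∂_2 = (3 − 2) − 0 = 1, and there is no ∂_2, so H_1 ≅ Z.

(K is a triangulation of the circle S^1.)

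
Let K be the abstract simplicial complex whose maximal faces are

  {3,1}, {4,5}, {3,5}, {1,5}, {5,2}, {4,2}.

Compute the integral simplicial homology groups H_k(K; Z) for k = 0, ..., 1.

Order the vertices as 1 < 2 < 3 < 4 < 5. Listing each simplex with vertices in this order, K has dimension 1 with simplices:

  0-simplices (5): [1], [2], [3], [4], [5]
  1-simplices (6): [1,3], [1,5], [2,4], [2,5], [3,5], [4,5]

so the chain groups are C_0 ≅ Z^5, C_1 ≅ Z^6.

The boundary map ∂_1: C_1 → C_0 sends each edge [p,q] (with p < q) to q − p. For instance
  ∂[2,5] = [5] − [2].
The 5×6 boundary matrix has rank 4 and Smith normal form diag(1,1,1,1).

Now H_k = ker ∂_k / im ∂_{k+1}, so:

  H_0: rank C_0 − rank ∂_1 = 5 − 4 = 1, and the invariant factors of ∂_1 are all 1, so H_0 ≅ Z.
  H_1: rank ker ∂_1 − rank ∂_2 = (6 − 4) − 0 = 2, and there is no ∂_2, so H_1 ≅ Z^2.

As a check, the Euler characteristic is 5 − 6 = -1, which agrees with 1 − 2 = -1.

H_0 = Z,  H_1 = Z^2.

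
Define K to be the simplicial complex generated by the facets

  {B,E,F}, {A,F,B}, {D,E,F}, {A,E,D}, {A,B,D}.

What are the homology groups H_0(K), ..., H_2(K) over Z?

K has 5 vertices, 10 edges, 5 triangles.
rank ∂_0 = 0, rank ∂_1 = 4 ⇒ b_0 = 5 − 0 − 4 = 1; all invariant factors of ∂_1 are 1 so no torsion. So H_0 = Z.
rank ∂_1 = 4, rank ∂_2 = 5 ⇒ b_1 = 10 − 4 − 5 = 1; all invariant factors of ∂_2 are 1 so no torsion. So H_1 = Z.
rank ∂_2 = 5, rank ∂_3 = 0 ⇒ b_2 = 5 − 5 − 0 = 0. So H_2 = 0.

H_0 ≅ Z,  H_1 ≅ Z,  H_2 = 0.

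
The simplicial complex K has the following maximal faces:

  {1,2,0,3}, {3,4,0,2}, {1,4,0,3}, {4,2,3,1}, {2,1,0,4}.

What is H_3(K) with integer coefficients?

H_3 ≅ Z.

We work with the vertex ordering 0 < 1 < 2 < 3 < 4. The simplices of K, each written with vertices in increasing order, are:

  0-simplices (5): [0], [1], [2], [3], [4]
  1-simplices (10): [0,1], [0,2], [0,3], [0,4], [1,2], [1,3], [1,4], [2,3], [2,4], [3,4]
  2-simplices (10): [0,1,2], [0,1,3], [0,1,4], [0,2,3], [0,2,4], [0,3,4], [1,2,3], [1,2,4], [1,3,4], [2,3,4]
  3-simplices (5): [0,1,2,3], [0,1,2,4], [0,1,3,4], [0,2,3,4], [1,2,3,4]

giving chain groups C_0 ≅ Z^5, C_1 ≅ Z^10, C_2 ≅ Z^10, C_3 ≅ Z^5.

Boundary ∂_1: C_1 → C_0 sends each edge [p,q] (with p < q) to q − p. For instance
  ∂[3,4] = [4] − [3].
The 5×10 boundary matrix has rank 4 and Smith normal form diag(1,1,1,1).

∂_2: C_2 → C_1 maps a triangle to the signed sum of its edges. For instance
  ∂[0,3,4] = [3,4] − [0,4] + [0,3],
  ∂[0,1,3] = [1,3] − [0,3] + [0,1].
As a 10×10 matrix over Z this has rank 6, with invariant factors (1,1,1,1,1,1).

The boundary map ∂_3: C_3 → C_2 sends each 3-simplex σ to the alternating sum Σ_i (−1)^i (σ with its i-th vertex removed). For instance
  ∂[0,1,2,4] = [1,2,4] − [0,2,4] + [0,1,4] − [0,1,2],
  ∂[0,2,3,4] = [2,3,4] − [0,3,4] + [0,2,4] − [0,2,3].
The resulting 10×5 matrix has rank 4, and its Smith normal form has invariant factors (1,1,1,1).

Reading off H_k = ker ∂_k / im ∂_{k+1}:

  H_3: rank ker ∂_3 − rank ∂_4 = (5 − 4) − 0 = 1, and there is no ∂_4, so H_3 = Z.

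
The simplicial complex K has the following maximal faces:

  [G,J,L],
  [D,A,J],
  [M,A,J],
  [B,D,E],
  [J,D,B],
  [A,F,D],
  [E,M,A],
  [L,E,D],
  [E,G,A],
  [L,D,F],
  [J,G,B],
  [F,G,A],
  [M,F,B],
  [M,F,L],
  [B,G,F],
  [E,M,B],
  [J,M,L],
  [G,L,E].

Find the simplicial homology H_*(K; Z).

H_0 = Z,  H_1 = Z^2,  H_2 = Z.

Fix the vertex order A < B < D < E < F < G < J < L < M and write every simplex with vertices in increasing order. Then dim K = 2 and the simplices of K are:

  0-simplices (9): A, B, D, E, F, G, J, L, M
  1-simplices (27): AD, AE, AF, AG, AJ, AM, BD, BE, BF, BG, BJ, BM, DE, DF, DJ, DL, EG, EL, EM, FG, FL, FM, GJ, GL, JL, JM, LM
  2-simplices (18): ADF, ADJ, AEG, AEM, AFG, AJM, BDE, BDJ, BEM, BFG, BFM, BGJ, DEL, DFL, EGL, FLM, GJL, JLM

giving chain groups C_0 ≅ Z^9, C_1 ≅ Z^27, C_2 ≅ Z^18.

∂_1: C_1 → C_0 sends each edge [p,q] (with p < q) to q − p. For instance
  ∂GJ = J − G.
The 9×27 boundary matrix has rank 8 and Smith normal form diag(1,1,1,1,1,1,1,1).

Boundary ∂_2: C_2 → C_1 maps a triangle to the signed sum of its edges. For instance
  ∂GJL = JL − GL + GJ,
  ∂EGL = GL − EL + EG.
The resulting 27×18 matrix has rank 17, and its Smith normal form has invariant factors (1,1,1,1,1,1,1,1,1,1,1,1,1,1,1,1,1).

Now H_k = ker ∂_k / im ∂_{k+1}, so:

  H_0: rank C_0 − rank ∂_1 = 9 − 8 = 1, and the invariant factors of ∂_1 are all 1, so H_0 ≅ Z.
  H_1: rank ker ∂_1 − rank ∂_2 = (27 − 8) − 17 = 2, and the invariant factors of ∂_2 are all 1, so H_1 ≅ Z^2.
  H_2: rank ker ∂_2 − rank ∂_3 = (18 − 17) − 0 = 1, and there is no ∂_3, so H_2 ≅ Z.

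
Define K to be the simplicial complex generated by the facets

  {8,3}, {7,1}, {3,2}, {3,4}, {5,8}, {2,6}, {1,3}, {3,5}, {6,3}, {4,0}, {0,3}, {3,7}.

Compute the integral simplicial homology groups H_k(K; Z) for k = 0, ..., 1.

H_0 = Z,  H_1 = Z^4.

Take the total order 0 < 1 < 2 < 3 < 4 < 5 < 6 < 7 < 8 on the vertex set. Then K (dimension 1) consists of the simplices:

  0-simplices (9): [0], [1], [2], [3], [4], [5], [6], [7], [8]
  1-simplices (12): [0,3], [0,4], [1,3], [1,7], [2,3], [2,6], [3,4], [3,5], [3,6], [3,7], [3,8], [5,8]

Hence C_0 ≅ Z^9, C_1 ≅ Z^12.

The boundary map ∂_1: C_1 → C_0 is given by ∂[p,q] = [q] − [p].
As a 9×12 matrix over Z this has rank 8, with invariant factors (1,1,1,1,1,1,1,1).

Computing H_k = (kernel of ∂_k) / (image of ∂_{k+1}):

  H_0: rank C_0 − rank ∂_1 = 9 − 8 = 1, and the invariant factors of ∂_1 are all 1, so H_0 = Z.
  H_1: rank ker ∂_1 − rank ∂_2 = (12 − 8) − 0 = 4, and there is no ∂_2, so H_1 = Z^4.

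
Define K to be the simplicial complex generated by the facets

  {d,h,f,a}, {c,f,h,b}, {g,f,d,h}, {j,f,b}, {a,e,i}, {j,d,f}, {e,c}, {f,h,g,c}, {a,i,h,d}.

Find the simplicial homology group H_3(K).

H_3 = 0.

We work with the vertex ordering a < b < c < d < e < f < g < h < i < j. The simplices of K, each written with vertices in increasing order, are:

  0-simplices (10): a, b, c, d, e, f, g, h, i, j
  1-simplices (24): ad, ae, af, ah, ai, bc, bf, bh, bj, ce, cf, cg, ch, df, dg, dh, di, dj, ei, fg, fh, fj, gh, hi
  2-simplices (19): adf, adh, adi, aei, afh, ahi, bcf, bch, bfh, bfj, cfg, cfh, cgh, dfg, dfh, dfj, dgh, dhi, fgh
  3-simplices (5): adfh, adhi, bcfh, cfgh, dfgh

so the chain groups are C_0 ≅ Z^10, C_1 ≅ Z^24, C_2 ≅ Z^19, C_3 ≅ Z^5.

Boundary ∂_1: C_1 → C_0 maps an edge to its endpoints' difference, ∂[p,q] = q − p. For instance
  ∂dh = h − d.
The 10×24 boundary matrix has rank 9 and Smith normal form diag(1,1,1,1,1,1,1,1,1).

∂_2: C_2 → C_1 maps a triangle to the signed sum of its edges. For instance
  ∂dfg = fg − dg + df,
  ∂bcf = cf − bf + bc.
This gives a 24×19 integer matrix of rank 14; reducing to Smith normal form yields diagonal entries (1,1,1,1,1,1,1,1,1,1,1,1,1,1).

Boundary ∂_3: C_3 → C_2 sends each 3-simplex σ to the alternating sum Σ_i (−1)^i (σ with its i-th vertex removed). For instance
  ∂adhi = dhi − ahi + adi − adh,
  ∂cfgh = fgh − cgh + cfh − cfg.
As a 19×5 matrix over Z this has rank 5, with invariant factors (1,1,1,1,1).

Reading off H_k = ker ∂_k / im ∂_{k+1}:

  H_3: rank ker ∂_3 − rank ∂_4 = (5 − 5) − 0 = 0, and there is no ∂_4, so H_3 = 0.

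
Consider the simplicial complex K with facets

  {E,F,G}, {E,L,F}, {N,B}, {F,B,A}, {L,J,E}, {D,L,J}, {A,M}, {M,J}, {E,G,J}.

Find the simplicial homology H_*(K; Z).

H_0 ≅ Z,  H_1 ≅ Z,  H_2 = 0.

Take the total order A < B < D < E < F < G < J < L < M < N on the vertex set. Then K (dimension 2) consists of the simplices:

  0-simplices (10): A, B, D, E, F, G, J, L, M, N
  1-simplices (16): AB, AF, AM, BF, BN, DJ, DL, EF, EG, EJ, EL, FG, FL, GJ, JL, JM
  2-simplices (6): ABF, DJL, EFG, EFL, EGJ, EJL

Hence C_0 ≅ Z^10, C_1 ≅ Z^16, C_2 ≅ Z^6.

The boundary map ∂_1: C_1 → C_0 is given by ∂[p,q] = [q] − [p]. For instance
  ∂DL = L − D.
As a 10×16 matrix over Z this has rank 9, with invariant factors (1,1,1,1,1,1,1,1,1).

∂_2: C_2 → C_1 maps a triangle to the signed sum of its edges. For instance
  ∂EJL = JL − EL + EJ,
  ∂EFL = FL − EL + EF.
This gives a 16×6 integer matrix of rank 6; reducing to Smith normal form yields diagonal entries (1,1,1,1,1,1).

Computing H_k = (kernel of ∂_k) / (image of ∂_{k+1}):

  H_0: rank C_0 − rank ∂_1 = 10 − 9 = 1, and the invariant factors of ∂_1 are all 1, so H_0 ≅ Z.
  H_1: rank ker ∂_1 − rank ∂_2 = (16 − 9) − 6 = 1, and the invariant factors of ∂_2 are all 1, so H_1 ≅ Z.
  H_2: rank ker ∂_2 − rank ∂_3 = (6 − 6) − 0 = 0, and there is no ∂_3, so H_2 ≅ 0.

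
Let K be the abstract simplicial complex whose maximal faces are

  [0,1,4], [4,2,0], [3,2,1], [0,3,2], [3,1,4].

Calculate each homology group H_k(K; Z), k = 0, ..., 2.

Take the total order 0 < 1 < 2 < 3 < 4 on the vertex set. Then K (dimension 2) consists of the simplices:

  0-simplices (5): [0], [1], [2], [3], [4]
  1-simplices (10): [0,1], [0,2], [0,3], [0,4], [1,2], [1,3], [1,4], [2,3], [2,4], [3,4]
  2-simplices (5): [0,1,4], [0,2,3], [0,2,4], [1,2,3], [1,3,4]

giving chain groups C_0 ≅ Z^5, C_1 ≅ Z^10, C_2 ≅ Z^5.

The boundary map ∂_1: C_1 → C_0 maps an edge to its endpoints' difference, ∂[p,q] = q − p.
The 5×10 boundary matrix has rank 4 and Smith normal form diag(1,1,1,1).

∂_2: C_2 → C_1 acts by ∂[p,q,r] = [q,r] − [p,r] + [p,q]. For instance
  ∂[1,3,4] = [3,4] − [1,4] + [1,3],
  ∂[0,1,4] = [1,4] − [0,4] + [0,1].
This gives a 10×5 integer matrix of rank 5; reducing to Smith normal form yields diagonal entries (1,1,1,1,1).

From H_k ≅ ker(∂_k) / im(∂_{k+1}) we obtain:

  H_0: rank C_0 − rank ∂_1 = 5 − 4 = 1, and the invariant factors of ∂_1 are all 1, so H_0 = Z.
  H_1: rank ker ∂_1 − rank ∂_2 = (10 − 4) − 5 = 1, and the invariant factors of ∂_2 are all 1, so H_1 = Z.
  H_2: rank ker ∂_2 − rank ∂_3 = (5 − 5) − 0 = 0, and there is no ∂_3, so H_2 = 0.

As a check, the Euler characteristic is 5 − 10 + 5 = 0, which agrees with 1 − 1 + 0 = 0.

H_0 = Z,  H_1 = Z,  H_2 = 0.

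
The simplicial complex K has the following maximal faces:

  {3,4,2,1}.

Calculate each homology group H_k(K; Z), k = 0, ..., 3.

H_0 = Z,  H_1 = 0,  H_2 = 0,  H_3 = 0.

K has 4 vertices, 6 edges, 4 triangles, 1 3-simplex.
rank ∂_0 = 0, rank ∂_1 = 3 ⇒ b_0 = 4 − 0 − 3 = 1; all invariant factors of ∂_1 are 1 so no torsion. So H_0 ≅ Z.
rank ∂_1 = 3, rank ∂_2 = 3 ⇒ b_1 = 6 − 3 − 3 = 0; all invariant factors of ∂_2 are 1 so no torsion. So H_1 ≅ 0.
rank ∂_2 = 3, rank ∂_3 = 1 ⇒ b_2 = 4 − 3 − 1 = 0; all invariant factors of ∂_3 are 1 so no torsion. So H_2 ≅ 0.
rank ∂_3 = 1, rank ∂_4 = 0 ⇒ b_3 = 1 − 1 − 0 = 0. So H_3 ≅ 0.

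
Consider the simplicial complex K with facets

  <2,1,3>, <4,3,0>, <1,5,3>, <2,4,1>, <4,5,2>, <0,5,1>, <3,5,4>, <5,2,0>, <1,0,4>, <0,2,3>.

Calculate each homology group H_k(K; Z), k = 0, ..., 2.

H_0 = Z,  H_1 = Z_2,  H_2 = 0.

K has 6 vertices, 15 edges, 10 triangles.
rank ∂_0 = 0, rank ∂_1 = 5 ⇒ b_0 = 6 − 0 − 5 = 1; all invariant factors of ∂_1 are 1 so no torsion. So H_0 = Z.
rank ∂_1 = 5, rank ∂_2 = 10 ⇒ b_1 = 15 − 5 − 10 = 0; ∂_2 has invariant factor(s) [2] giving torsion. So H_1 = Z_2.
rank ∂_2 = 10, rank ∂_3 = 0 ⇒ b_2 = 10 − 10 − 0 = 0. So H_2 = 0.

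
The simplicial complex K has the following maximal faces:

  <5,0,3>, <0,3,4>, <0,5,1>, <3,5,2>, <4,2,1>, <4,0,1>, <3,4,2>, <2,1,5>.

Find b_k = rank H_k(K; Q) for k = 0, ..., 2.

Fix the vertex order 0 < 1 < 2 < 3 < 4 < 5 and write every simplex with vertices in increasing order. Then dim K = 2 and the simplices of K are:

  0-simplices (6): [0], [1], [2], [3], [4], [5]
  1-simplices (12): [0,1], [0,3], [0,4], [0,5], [1,2], [1,4], [1,5], [2,3], [2,4], [2,5], [3,4], [3,5]
  2-simplices (8): [0,1,4], [0,1,5], [0,3,4], [0,3,5], [1,2,4], [1,2,5], [2,3,4], [2,3,5]

Hence C_0 ≅ Z^6, C_1 ≅ Z^12, C_2 ≅ Z^8.

Boundary ∂_1: C_1 → C_0 maps an edge to its endpoints' difference, ∂[p,q] = q − p.
As a 6×12 matrix over Z this has rank 5, with invariant factors (1,1,1,1,1).

∂_2: C_2 → C_1 acts by ∂[p,q,r] = [q,r] − [p,r] + [p,q]. For instance
  ∂[0,3,4] = [3,4] − [0,4] + [0,3],
  ∂[0,3,5] = [3,5] − [0,5] + [0,3].
The 12×8 boundary matrix has rank 7 and Smith normal form diag(1,1,1,1,1,1,1).

Reading off H_k = ker ∂_k / im ∂_{k+1}:

  H_0: rank C_0 − rank ∂_1 = 6 − 5 = 1, and the invariant factors of ∂_1 are all 1, so H_0 = Z.
  H_1: rank ker ∂_1 − rank ∂_2 = (12 − 5) − 7 = 0, and the invariant factors of ∂_2 are all 1, so H_1 = 0.
  H_2: rank ker ∂_2 − rank ∂_3 = (8 − 7) − 0 = 1, and there is no ∂_3, so H_2 = Z.

Hence the Betti numbers are b_0 = 1, b_1 = 0, b_2 = 1.

b_0 = 1, b_1 = 0, b_2 = 1.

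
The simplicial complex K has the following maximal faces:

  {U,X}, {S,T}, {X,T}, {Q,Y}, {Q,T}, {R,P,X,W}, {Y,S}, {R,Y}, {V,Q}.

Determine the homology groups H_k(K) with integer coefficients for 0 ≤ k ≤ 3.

H_0 ≅ Z,  H_1 ≅ Z^2,  H_2 = 0,  H_3 = 0.

K has 10 vertices, 14 edges, 4 triangles, 1 3-simplex.
rank ∂_0 = 0, rank ∂_1 = 9 ⇒ b_0 = 10 − 0 − 9 = 1; all invariant factors of ∂_1 are 1 so no torsion. So H_0 = Z.
rank ∂_1 = 9, rank ∂_2 = 3 ⇒ b_1 = 14 − 9 − 3 = 2; all invariant factors of ∂_2 are 1 so no torsion. So H_1 = Z^2.
rank ∂_2 = 3, rank ∂_3 = 1 ⇒ b_2 = 4 − 3 − 1 = 0; all invariant factors of ∂_3 are 1 so no torsion. So H_2 = 0.
rank ∂_3 = 1, rank ∂_4 = 0 ⇒ b_3 = 1 − 1 − 0 = 0. So H_3 = 0.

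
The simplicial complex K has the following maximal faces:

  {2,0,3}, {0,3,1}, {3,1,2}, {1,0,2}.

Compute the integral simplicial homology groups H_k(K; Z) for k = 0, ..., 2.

Take the total order 0 < 1 < 2 < 3 on the vertex set. Then K (dimension 2) consists of the simplices:

  0-simplices (4): [0], [1], [2], [3]
  1-simplices (6): [0,1], [0,2], [0,3], [1,2], [1,3], [2,3]
  2-simplices (4): [0,1,2], [0,1,3], [0,2,3], [1,2,3]

so the chain groups are C_0 ≅ Z^4, C_1 ≅ Z^6, C_2 ≅ Z^4.

∂_1: C_1 → C_0 sends each edge [p,q] (with p < q) to q − p. For instance
  ∂[0,2] = [2] − [0].
The 4×6 boundary matrix has rank 3 and Smith normal form diag(1,1,1).

Boundary ∂_2: C_2 → C_1 sends each 2-simplex [p,q,r] to [q,r] − [p,r] + [p,q]. For instance
  ∂[0,2,3] = [2,3] − [0,3] + [0,2],
  ∂[0,1,2] = [1,2] − [0,2] + [0,1].
This gives a 6×4 integer matrix of rank 3; reducing to Smith normal form yields diagonal entries (1,1,1).

Now H_k = ker ∂_k / im ∂_{k+1}, so:

  H_0: rank C_0 − rank ∂_1 = 4 − 3 = 1, and the invariant factors of ∂_1 are all 1, so H_0 ≅ Z.
  H_1: rank ker ∂_1 − rank ∂_2 = (6 − 3) − 3 = 0, and the invariant factors of ∂_2 are all 1, so H_1 ≅ 0.
  H_2: rank ker ∂_2 − rank ∂_3 = (4 − 3) − 0 = 1, and there is no ∂_3, so H_2 ≅ Z.

As a check, the Euler characteristic is 4 − 6 + 4 = 2, which agrees with 1 − 0 + 1 = 2.
(K is a triangulation of the 2-sphere S^2.)

H_0 ≅ Z,  H_1 = 0,  H_2 ≅ Z.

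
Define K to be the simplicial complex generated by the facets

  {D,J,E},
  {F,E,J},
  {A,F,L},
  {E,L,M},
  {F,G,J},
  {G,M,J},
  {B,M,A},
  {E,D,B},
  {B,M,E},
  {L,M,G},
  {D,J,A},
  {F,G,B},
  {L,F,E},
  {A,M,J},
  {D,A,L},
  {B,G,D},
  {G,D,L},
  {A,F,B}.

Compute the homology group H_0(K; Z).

K has 9 vertices, 27 edges, 18 triangles.
rank ∂_0 = 0, rank ∂_1 = 8 ⇒ b_0 = 9 − 0 − 8 = 1; all invariant factors of ∂_1 are 1 so no torsion. So H_0 = Z.

H_0 ≅ Z.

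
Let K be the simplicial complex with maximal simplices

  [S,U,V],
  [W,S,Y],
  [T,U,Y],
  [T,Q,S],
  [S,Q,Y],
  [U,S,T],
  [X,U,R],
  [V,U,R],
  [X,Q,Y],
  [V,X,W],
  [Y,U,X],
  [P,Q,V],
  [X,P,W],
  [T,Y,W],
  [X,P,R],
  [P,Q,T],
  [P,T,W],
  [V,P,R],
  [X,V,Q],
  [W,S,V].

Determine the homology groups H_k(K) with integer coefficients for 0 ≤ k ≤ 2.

K has 10 vertices, 30 edges, 20 triangles.
rank ∂_0 = 0, rank ∂_1 = 9 ⇒ b_0 = 10 − 0 − 9 = 1; all invariant factors of ∂_1 are 1 so no torsion. So H_0 = Z.
rank ∂_1 = 9, rank ∂_2 = 20 ⇒ b_1 = 30 − 9 − 20 = 1; ∂_2 has invariant factor(s) [2] giving torsion. So H_1 = Z ⊕ Z/2.
rank ∂_2 = 20, rank ∂_3 = 0 ⇒ b_2 = 20 − 20 − 0 = 0. So H_2 = 0.

H_0 ≅ Z,  H_1 ≅ Z ⊕ Z/2,  H_2 = 0.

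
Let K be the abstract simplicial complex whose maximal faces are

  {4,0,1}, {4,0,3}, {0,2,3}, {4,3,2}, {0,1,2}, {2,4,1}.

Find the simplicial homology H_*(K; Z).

We work with the vertex ordering 0 < 1 < 2 < 3 < 4. The simplices of K, each written with vertices in increasing order, are:

  0-simplices (5): [0], [1], [2], [3], [4]
  1-simplices (9): [0,1], [0,2], [0,3], [0,4], [1,2], [1,4], [2,3], [2,4], [3,4]
  2-simplices (6): [0,1,2], [0,1,4], [0,2,3], [0,3,4], [1,2,4], [2,3,4]

so the chain groups are C_0 ≅ Z^5, C_1 ≅ Z^9, C_2 ≅ Z^6.

∂_1: C_1 → C_0 is given by ∂[p,q] = [q] − [p]. For instance
  ∂[0,2] = [2] − [0].
The resulting 5×9 matrix has rank 4, and its Smith normal form has invariant factors (1,1,1,1).

The boundary map ∂_2: C_2 → C_1 acts by ∂[p,q,r] = [q,r] − [p,r] + [p,q]. For instance
  ∂[0,3,4] = [3,4] − [0,4] + [0,3],
  ∂[2,3,4] = [3,4] − [2,4] + [2,3].
As a 9×6 matrix over Z this has rank 5, with invariant factors (1,1,1,1,1).

From H_k ≅ ker(∂_k) / im(∂_{k+1}) we obtain:

  H_0: rank C_0 − rank ∂_1 = 5 − 4 = 1, and the invariant factors of ∂_1 are all 1, so H_0 = Z.
  H_1: rank ker ∂_1 − rank ∂_2 = (9 − 4) − 5 = 0, and the invariant factors of ∂_2 are all 1, so H_1 = 0.
  H_2: rank ker ∂_2 − rank ∂_3 = (6 − 5) − 0 = 1, and there is no ∂_3, so H_2 = Z.

As a check, the Euler characteristic is 5 − 9 + 6 = 2, which agrees with 1 − 0 + 1 = 2.
(K is a triangulation of the 2-sphere S^2.)

H_0 = Z,  H_1 = 0,  H_2 = Z.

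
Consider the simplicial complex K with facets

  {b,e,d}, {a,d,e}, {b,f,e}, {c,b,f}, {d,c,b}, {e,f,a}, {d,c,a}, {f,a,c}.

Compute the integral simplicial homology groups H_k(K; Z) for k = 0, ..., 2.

K has 6 vertices, 12 edges, 8 triangles.
rank ∂_0 = 0, rank ∂_1 = 5 ⇒ b_0 = 6 − 0 − 5 = 1; all invariant factors of ∂_1 are 1 so no torsion. So H_0 = Z.
rank ∂_1 = 5, rank ∂_2 = 7 ⇒ b_1 = 12 − 5 − 7 = 0; all invariant factors of ∂_2 are 1 so no torsion. So H_1 = 0.
rank ∂_2 = 7, rank ∂_3 = 0 ⇒ b_2 = 8 − 7 − 0 = 1. So H_2 = Z.

H_0 = Z,  H_1 = 0,  H_2 = Z.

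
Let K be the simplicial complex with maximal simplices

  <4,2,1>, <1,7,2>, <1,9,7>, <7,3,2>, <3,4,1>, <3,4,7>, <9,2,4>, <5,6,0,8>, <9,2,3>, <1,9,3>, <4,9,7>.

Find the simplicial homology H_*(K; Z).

We work with the vertex ordering 0 < 1 < 2 < 3 < 4 < 5 < 6 < 7 < 8 < 9. The simplices of K, each written with vertices in increasing order, are:

  0-simplices (10): [0], [1], [2], [3], [4], [5], [6], [7], [8], [9]
  1-simplices (21): [0,5], [0,6], [0,8], [1,2], [1,3], [1,4], [1,7], [1,9], [2,3], [2,4], [2,7], [2,9], [3,4], [3,7], [3,9], [4,7], [4,9], [5,6], [5,8], [6,8], [7,9]
  2-simplices (14): [0,5,6], [0,5,8], [0,6,8], [1,2,4], [1,2,7], [1,3,4], [1,3,9], [1,7,9], [2,3,7], [2,3,9], [2,4,9], [3,4,7], [4,7,9], [5,6,8]
  3-simplices (1): [0,5,6,8]

Hence C_0 ≅ Z^10, C_1 ≅ Z^21, C_2 ≅ Z^14, C_3 ≅ Z^1.

The boundary map ∂_1: C_1 → C_0 is given by ∂[p,q] = [q] − [p]. For instance
  ∂[7,9] = [9] − [7].
As a 10×21 matrix over Z this has rank 8, with invariant factors (1,1,1,1,1,1,1,1).

The boundary map ∂_2: C_2 → C_1 acts by ∂[p,q,r] = [q,r] − [p,r] + [p,q]. For instance
  ∂[2,4,9] = [4,9] − [2,9] + [2,4],
  ∂[5,6,8] = [6,8] − [5,8] + [5,6].
This gives a 21×14 integer matrix of rank 13; reducing to Smith normal form yields diagonal entries (1,1,1,1,1,1,1,1,1,1,1,1,2).

Boundary ∂_3: C_3 → C_2 sends each 3-simplex σ to the alternating sum Σ_i (−1)^i (σ with its i-th vertex removed). For instance
  ∂[0,5,6,8] = [5,6,8] − [0,6,8] + [0,5,8] − [0,5,6].
As a 14×1 matrix over Z this has rank 1, with invariant factors (1).

Computing H_k = (kernel of ∂_k) / (image of ∂_{k+1}):

  H_0: rank C_0 − rank ∂_1 = 10 − 8 = 2, and the invariant factors of ∂_1 are all 1, so H_0 ≅ Z^2.
  H_1: rank ker ∂_1 − rank ∂_2 = (21 − 8) − 13 = 0, and ∂_2 has invariant factor 2 > 1, so H_1 ≅ Z/2.
  H_2: rank ker ∂_2 − rank ∂_3 = (14 − 13) − 1 = 0, and the invariant factors of ∂_3 are all 1, so H_2 ≅ 0.
  H_3: rank ker ∂_3 − rank ∂_4 = (1 − 1) − 0 = 0, and there is no ∂_4, so H_3 ≅ 0.

H_0 = Z^2,  H_1 = Z/2,  H_2 = 0,  H_3 = 0.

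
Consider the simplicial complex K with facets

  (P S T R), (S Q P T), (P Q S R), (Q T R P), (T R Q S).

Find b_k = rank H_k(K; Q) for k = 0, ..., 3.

b_0 = 1, b_1 = 0, b_2 = 0, b_3 = 1.

Fix the vertex order P < Q < R < S < T and write every simplex with vertices in increasing order. Then dim K = 3 and the simplices of K are:

  0-simplices (5): P, Q, R, S, T
  1-simplices (10): PQ, PR, PS, PT, QR, QS, QT, RS, RT, ST
  2-simplices (10): PQR, PQS, PQT, PRS, PRT, PST, QRS, QRT, QST, RST
  3-simplices (5): PQRS, PQRT, PQST, PRST, QRST

giving chain groups C_0 ≅ Z^5, C_1 ≅ Z^10, C_2 ≅ Z^10, C_3 ≅ Z^5.

The boundary map ∂_1: C_1 → C_0 maps an edge to its endpoints' difference, ∂[p,q] = q − p.
The resulting 5×10 matrix has rank 4, and its Smith normal form has invariant factors (1,1,1,1).

Boundary ∂_2: C_2 → C_1 acts by ∂[p,q,r] = [q,r] − [p,r] + [p,q]. For instance
  ∂PRS = RS − PS + PR,
  ∂QRT = RT − QT + QR.
The resulting 10×10 matrix has rank 6, and its Smith normal form has invariant factors (1,1,1,1,1,1).

The boundary map ∂_3: C_3 → C_2 sends each 3-simplex σ to the alternating sum Σ_i (−1)^i (σ with its i-th vertex removed). For instance
  ∂PRST = RST − PST + PRT − PRS,
  ∂PQRT = QRT − PRT + PQT − PQR.
The resulting 10×5 matrix has rank 4, and its Smith normal form has invariant factors (1,1,1,1).

Reading off H_k = ker ∂_k / im ∂_{k+1}:

  H_0: rank C_0 − rank ∂_1 = 5 − 4 = 1, and the invariant factors of ∂_1 are all 1, so H_0 = Z.
  H_1: rank ker ∂_1 − rank ∂_2 = (10 − 4) − 6 = 0, and the invariant factors of ∂_2 are all 1, so H_1 = 0.
  H_2: rank ker ∂_2 − rank ∂_3 = (10 − 6) − 4 = 0, and the invariant factors of ∂_3 are all 1, so H_2 = 0.
  H_3: rank ker ∂_3 − rank ∂_4 = (5 − 4) − 0 = 1, and there is no ∂_4, so H_3 = Z.

(K is a triangulation of the 3-sphere S^3.)

Hence the Betti numbers are b_0 = 1, b_1 = 0, b_2 = 0, b_3 = 1.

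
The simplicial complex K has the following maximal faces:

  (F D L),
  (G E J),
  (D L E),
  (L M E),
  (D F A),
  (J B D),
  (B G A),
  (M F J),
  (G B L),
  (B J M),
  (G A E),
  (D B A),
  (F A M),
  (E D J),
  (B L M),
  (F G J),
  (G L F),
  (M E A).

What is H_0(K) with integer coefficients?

H_0 = Z.

Take the total order A < B < D < E < F < G < J < L < M on the vertex set. Then K (dimension 2) consists of the simplices:

  0-simplices (9): A, B, D, E, F, G, J, L, M
  1-simplices (27): AB, AD, AE, AF, AG, AM, BD, BG, BJ, BL, BM, DE, DF, DJ, DL, EG, EJ, EL, EM, FG, FJ, FL, FM, GJ, GL, JM, LM
  2-simplices (18): ABD, ABG, ADF, AEG, AEM, AFM, BDJ, BGL, BJM, BLM, DEJ, DEL, DFL, EGJ, ELM, FGJ, FGL, FJM

Hence C_0 ≅ Z^9, C_1 ≅ Z^27, C_2 ≅ Z^18.

The boundary map ∂_1: C_1 → C_0 is given by ∂[p,q] = [q] − [p]. For instance
  ∂GJ = J − G.
As a 9×27 matrix over Z this has rank 8, with invariant factors (1,1,1,1,1,1,1,1).

The boundary map ∂_2: C_2 → C_1 sends each 2-simplex [p,q,r] to [q,r] − [p,r] + [p,q]. For instance
  ∂FJM = JM − FM + FJ,
  ∂FGJ = GJ − FJ + FG.
As a 27×18 matrix over Z this has rank 17, with invariant factors (1,1,1,1,1,1,1,1,1,1,1,1,1,1,1,1,1).

Reading off H_k = ker ∂_k / im ∂_{k+1}:

  H_0: rank C_0 − rank ∂_1 = 9 − 8 = 1, and the invariant factors of ∂_1 are all 1, so H_0 ≅ Z.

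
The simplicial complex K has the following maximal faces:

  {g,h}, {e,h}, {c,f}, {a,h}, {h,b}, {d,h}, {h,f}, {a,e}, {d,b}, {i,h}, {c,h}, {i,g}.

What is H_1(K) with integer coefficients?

Order the vertices as a < b < c < d < e < f < g < h < i. Listing each simplex with vertices in this order, K has dimension 1 with simplices:

  0-simplices (9): a, b, c, d, e, f, g, h, i
  1-simplices (12): ae, ah, bd, bh, cf, ch, dh, eh, fh, gh, gi, hi

so the chain groups are C_0 ≅ Z^9, C_1 ≅ Z^12.

∂_1: C_1 → C_0 maps an edge to its endpoints' difference, ∂[p,q] = q − p.
The resulting 9×12 matrix has rank 8, and its Smith normal form has invariant factors (1,1,1,1,1,1,1,1).

Now H_k = ker ∂_k / im ∂_{k+1}, so:

  H_1: rank ker ∂_1 − rank ∂_2 = (12 − 8) − 0 = 4, and there is no ∂_2, so H_1 ≅ Z^4.

H_1 ≅ Z^4.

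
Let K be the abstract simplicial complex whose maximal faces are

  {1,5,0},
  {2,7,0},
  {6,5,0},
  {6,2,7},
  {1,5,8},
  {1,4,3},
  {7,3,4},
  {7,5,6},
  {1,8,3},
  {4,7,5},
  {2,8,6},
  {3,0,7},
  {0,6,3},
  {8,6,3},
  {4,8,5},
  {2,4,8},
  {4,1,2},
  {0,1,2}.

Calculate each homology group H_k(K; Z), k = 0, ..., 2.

H_0 = Z,  H_1 = Z ⊕ Z/2,  H_2 = 0.

Take the total order 0 < 1 < 2 < 3 < 4 < 5 < 6 < 7 < 8 on the vertex set. Then K (dimension 2) consists of the simplices:

  0-simplices (9): [0], [1], [2], [3], [4], [5], [6], [7], [8]
  1-simplices (27): (27 of them)
  2-simplices (18): [0,1,2], [0,1,5], [0,2,7], [0,3,6], [0,3,7], [0,5,6], [1,2,4], [1,3,4], [1,3,8], [1,5,8], [2,4,8], [2,6,7], [2,6,8], [3,4,7], [3,6,8], [4,5,7], [4,5,8], [5,6,7]

Hence C_0 ≅ Z^9, C_1 ≅ Z^27, C_2 ≅ Z^18.

∂_1: C_1 → C_0 is given by ∂[p,q] = [q] − [p].
This gives a 9×27 integer matrix of rank 8; reducing to Smith normal form yields diagonal entries (1,1,1,1,1,1,1,1).

The boundary map ∂_2: C_2 → C_1 acts by ∂[p,q,r] = [q,r] − [p,r] + [p,q]. For instance
  ∂[1,3,4] = [3,4] − [1,4] + [1,3],
  ∂[4,5,7] = [5,7] − [4,7] + [4,5].
As a 27×18 matrix over Z this has rank 18, with invariant factors (1,1,1,1,1,1,1,1,1,1,1,1,1,1,1,1,1,2).

Reading off H_k = ker ∂_k / im ∂_{k+1}:

  H_0: rank C_0 − rank ∂_1 = 9 − 8 = 1, and the invariant factors of ∂_1 are all 1, so H_0 ≅ Z.
  H_1: rank ker ∂_1 − rank ∂_2 = (27 − 8) − 18 = 1, and ∂_2 has invariant factor 2 > 1, so H_1 ≅ Z ⊕ Z/2.
  H_2: rank ker ∂_2 − rank ∂_3 = (18 − 18) − 0 = 0, and there is no ∂_3, so H_2 ≅ 0.

(K is a triangulation of the Klein bottle.)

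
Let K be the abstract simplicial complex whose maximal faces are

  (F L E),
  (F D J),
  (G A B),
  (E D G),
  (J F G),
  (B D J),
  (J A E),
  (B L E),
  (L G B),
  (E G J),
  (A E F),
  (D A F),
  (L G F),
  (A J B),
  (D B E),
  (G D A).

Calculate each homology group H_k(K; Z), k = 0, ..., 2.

Order the vertices as A < B < D < E < F < G < J < L. Listing each simplex with vertices in this order, K has dimension 2 with simplices:

  0-simplices (8): A, B, D, E, F, G, J, L
  1-simplices (24): AB, AD, AE, AF, AG, AJ, BD, BE, BG, BJ, BL, DE, DF, DG, DJ, EF, EG, EJ, EL, FG, FJ, FL, GJ, GL
  2-simplices (16): ABG, ABJ, ADF, ADG, AEF, AEJ, BDE, BDJ, BEL, BGL, DEG, DFJ, EFL, EGJ, FGJ, FGL

giving chain groups C_0 ≅ Z^8, C_1 ≅ Z^24, C_2 ≅ Z^16.

The boundary map ∂_1: C_1 → C_0 maps an edge to its endpoints' difference, ∂[p,q] = q − p. For instance
  ∂FJ = J − F.
This gives a 8×24 integer matrix of rank 7; reducing to Smith normal form yields diagonal entries (1,1,1,1,1,1,1).

Boundary ∂_2: C_2 → C_1 sends each 2-simplex [p,q,r] to [q,r] − [p,r] + [p,q]. For instance
  ∂FGJ = GJ − FJ + FG,
  ∂DFJ = FJ − DJ + DF.
As a 24×16 matrix over Z this has rank 15, with invariant factors (1,1,1,1,1,1,1,1,1,1,1,1,1,1,1).

Computing H_k = (kernel of ∂_k) / (image of ∂_{k+1}):

  H_0: rank C_0 − rank ∂_1 = 8 − 7 = 1, and the invariant factors of ∂_1 are all 1, so H_0 ≅ Z.
  H_1: rank ker ∂_1 − rank ∂_2 = (24 − 7) − 15 = 2, and the invariant factors of ∂_2 are all 1, so H_1 ≅ Z^2.
  H_2: rank ker ∂_2 − rank ∂_3 = (16 − 15) − 0 = 1, and there is no ∂_3, so H_2 ≅ Z.

(K is a triangulation of the torus T^2.)

H_0 = Z,  H_1 = Z^2,  H_2 = Z.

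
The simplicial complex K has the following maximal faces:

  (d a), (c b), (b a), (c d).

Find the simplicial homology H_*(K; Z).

Fix the vertex order a < b < c < d and write every simplex with vertices in increasing order. Then dim K = 1 and the simplices of K are:

  0-simplices (4): a, b, c, d
  1-simplices (4): ab, ad, bc, cd

giving chain groups C_0 ≅ Z^4, C_1 ≅ Z^4.

Boundary ∂_1: C_1 → C_0 maps an edge to its endpoints' difference, ∂[p,q] = q − p. For instance
  ∂bc = c − b.
The resulting 4×4 matrix has rank 3, and its Smith normal form has invariant factors (1,1,1).

Now H_k = ker ∂_k / im ∂_{k+1}, so:

  H_0: rank C_0 − rank ∂_1 = 4 − 3 = 1, and the invariant factors of ∂_1 are all 1, so H_0 ≅ Z.
  H_1: rank ker ∂_1 − rank ∂_2 = (4 − 3) − 0 = 1, and there is no ∂_2, so H_1 ≅ Z.

As a check, the Euler characteristic is 4 − 4 = 0, which agrees with 1 − 1 = 0.
(K is a triangulation of the circle S^1.)

H_0 = Z,  H_1 = Z.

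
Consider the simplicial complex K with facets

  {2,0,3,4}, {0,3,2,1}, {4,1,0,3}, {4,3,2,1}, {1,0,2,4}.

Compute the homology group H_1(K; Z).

We work with the vertex ordering 0 < 1 < 2 < 3 < 4. The simplices of K, each written with vertices in increasing order, are:

  0-simplices (5): [0], [1], [2], [3], [4]
  1-simplices (10): [0,1], [0,2], [0,3], [0,4], [1,2], [1,3], [1,4], [2,3], [2,4], [3,4]
  2-simplices (10): [0,1,2], [0,1,3], [0,1,4], [0,2,3], [0,2,4], [0,3,4], [1,2,3], [1,2,4], [1,3,4], [2,3,4]
  3-simplices (5): [0,1,2,3], [0,1,2,4], [0,1,3,4], [0,2,3,4], [1,2,3,4]

so the chain groups are C_0 ≅ Z^5, C_1 ≅ Z^10, C_2 ≅ Z^10, C_3 ≅ Z^5.

The boundary map ∂_1: C_1 → C_0 sends each edge [p,q] (with p < q) to q − p. For instance
  ∂[2,3] = [3] − [2].
The resulting 5×10 matrix has rank 4, and its Smith normal form has invariant factors (1,1,1,1).

Boundary ∂_2: C_2 → C_1 sends each 2-simplex [p,q,r] to [q,r] − [p,r] + [p,q]. For instance
  ∂[1,3,4] = [3,4] − [1,4] + [1,3],
  ∂[0,1,4] = [1,4] − [0,4] + [0,1].
This gives a 10×10 integer matrix of rank 6; reducing to Smith normal form yields diagonal entries (1,1,1,1,1,1).

The boundary map ∂_3: C_3 → C_2 sends each 3-simplex σ to the alternating sum Σ_i (−1)^i (σ with its i-th vertex removed). For instance
  ∂[0,1,2,4] = [1,2,4] − [0,2,4] + [0,1,4] − [0,1,2],
  ∂[0,2,3,4] = [2,3,4] − [0,3,4] + [0,2,4] − [0,2,3].
The resulting 10×5 matrix has rank 4, and its Smith normal form has invariant factors (1,1,1,1).

Computing H_k = (kernel of ∂_k) / (image of ∂_{k+1}):

  H_1: rank ker ∂_1 − rank ∂_2 = (10 − 4) − 6 = 0, and the invariant factors of ∂_2 are all 1, so H_1 = 0.

(K is a triangulation of the 3-sphere S^3.)

H_1 = 0.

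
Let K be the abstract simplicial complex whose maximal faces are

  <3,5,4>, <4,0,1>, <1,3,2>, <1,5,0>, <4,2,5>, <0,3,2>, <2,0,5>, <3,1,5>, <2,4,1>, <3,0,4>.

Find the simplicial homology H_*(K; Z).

H_0 = Z,  H_1 = Z/2,  H_2 = 0.

Order the vertices as 0 < 1 < 2 < 3 < 4 < 5. Listing each simplex with vertices in this order, K has dimension 2 with simplices:

  0-simplices (6): [0], [1], [2], [3], [4], [5]
  1-simplices (15): [0,1], [0,2], [0,3], [0,4], [0,5], [1,2], [1,3], [1,4], [1,5], [2,3], [2,4], [2,5], [3,4], [3,5], [4,5]
  2-simplices (10): [0,1,4], [0,1,5], [0,2,3], [0,2,5], [0,3,4], [1,2,3], [1,2,4], [1,3,5], [2,4,5], [3,4,5]

so the chain groups are C_0 ≅ Z^6, C_1 ≅ Z^15, C_2 ≅ Z^10.

The boundary map ∂_1: C_1 → C_0 maps an edge to its endpoints' difference, ∂[p,q] = q − p.
The resulting 6×15 matrix has rank 5, and its Smith normal form has invariant factors (1,1,1,1,1).

∂_2: C_2 → C_1 acts by ∂[p,q,r] = [q,r] − [p,r] + [p,q]. For instance
  ∂[0,1,5] = [1,5] − [0,5] + [0,1],
  ∂[3,4,5] = [4,5] − [3,5] + [3,4].
As a 15×10 matrix over Z this has rank 10, with invariant factors (1,1,1,1,1,1,1,1,1,2).

Computing H_k = (kernel of ∂_k) / (image of ∂_{k+1}):

  H_0: rank C_0 − rank ∂_1 = 6 − 5 = 1, and the invariant factors of ∂_1 are all 1, so H_0 = Z.
  H_1: rank ker ∂_1 − rank ∂_2 = (15 − 5) − 10 = 0, and ∂_2 has invariant factor 2 > 1, so H_1 = Z/2.
  H_2: rank ker ∂_2 − rank ∂_3 = (10 − 10) − 0 = 0, and there is no ∂_3, so H_2 = 0.

As a check, the Euler characteristic is 6 − 15 + 10 = 1, which agrees with 1 − 0 + 0 = 1.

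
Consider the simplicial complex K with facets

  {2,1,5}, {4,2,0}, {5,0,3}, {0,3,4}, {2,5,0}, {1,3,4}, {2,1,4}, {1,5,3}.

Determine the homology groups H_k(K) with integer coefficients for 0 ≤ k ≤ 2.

K has 6 vertices, 12 edges, 8 triangles.
rank ∂_0 = 0, rank ∂_1 = 5 ⇒ b_0 = 6 − 0 − 5 = 1; all invariant factors of ∂_1 are 1 so no torsion. So H_0 ≅ Z.
rank ∂_1 = 5, rank ∂_2 = 7 ⇒ b_1 = 12 − 5 − 7 = 0; all invariant factors of ∂_2 are 1 so no torsion. So H_1 ≅ 0.
rank ∂_2 = 7, rank ∂_3 = 0 ⇒ b_2 = 8 − 7 − 0 = 1. So H_2 ≅ Z.

H_0 = Z,  H_1 = 0,  H_2 = Z.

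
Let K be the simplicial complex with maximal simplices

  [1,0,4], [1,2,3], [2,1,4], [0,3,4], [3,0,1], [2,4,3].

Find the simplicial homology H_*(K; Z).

K has 5 vertices, 9 edges, 6 triangles.
rank ∂_0 = 0, rank ∂_1 = 4 ⇒ b_0 = 5 − 0 − 4 = 1; all invariant factors of ∂_1 are 1 so no torsion. So H_0 = Z.
rank ∂_1 = 4, rank ∂_2 = 5 ⇒ b_1 = 9 − 4 − 5 = 0; all invariant factors of ∂_2 are 1 so no torsion. So H_1 = 0.
rank ∂_2 = 5, rank ∂_3 = 0 ⇒ b_2 = 6 − 5 − 0 = 1. So H_2 = Z.

H_0 = Z,  H_1 = 0,  H_2 = Z.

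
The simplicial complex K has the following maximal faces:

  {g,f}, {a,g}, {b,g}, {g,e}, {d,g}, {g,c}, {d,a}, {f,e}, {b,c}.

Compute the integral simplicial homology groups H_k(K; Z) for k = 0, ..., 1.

H_0 = Z,  H_1 = Z^3.

Fix the vertex order a < b < c < d < e < f < g and write every simplex with vertices in increasing order. Then dim K = 1 and the simplices of K are:

  0-simplices (7): a, b, c, d, e, f, g
  1-simplices (9): ad, ag, bc, bg, cg, dg, ef, eg, fg

so the chain groups are C_0 ≅ Z^7, C_1 ≅ Z^9.

The boundary map ∂_1: C_1 → C_0 sends each edge [p,q] (with p < q) to q − p.
The resulting 7×9 matrix has rank 6, and its Smith normal form has invariant factors (1,1,1,1,1,1).

Reading off H_k = ker ∂_k / im ∂_{k+1}:

  H_0: rank C_0 − rank ∂_1 = 7 − 6 = 1, and the invariant factors of ∂_1 are all 1, so H_0 = Z.
  H_1: rank ker ∂_1 − rank ∂_2 = (9 − 6) − 0 = 3, and there is no ∂_2, so H_1 = Z^3.

(K is a triangulation of a wedge of 3 circles.)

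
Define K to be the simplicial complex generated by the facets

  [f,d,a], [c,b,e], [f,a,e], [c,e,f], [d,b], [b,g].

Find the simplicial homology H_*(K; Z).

Order the vertices as a < b < c < d < e < f < g. Listing each simplex with vertices in this order, K has dimension 2 with simplices:

  0-simplices (7): a, b, c, d, e, f, g
  1-simplices (11): ad, ae, af, bc, bd, be, bg, ce, cf, df, ef
  2-simplices (4): adf, aef, bce, cef

giving chain groups C_0 ≅ Z^7, C_1 ≅ Z^11, C_2 ≅ Z^4.

Boundary ∂_1: C_1 → C_0 is given by ∂[p,q] = [q] − [p]. For instance
  ∂be = e − b.
As a 7×11 matrix over Z this has rank 6, with invariant factors (1,1,1,1,1,1).

∂_2: C_2 → C_1 maps a triangle to the signed sum of its edges. For instance
  ∂aef = ef − af + ae,
  ∂adf = df − af + ad.
As a 11×4 matrix over Z this has rank 4, with invariant factors (1,1,1,1).

Reading off H_k = ker ∂_k / im ∂_{k+1}:

  H_0: rank C_0 − rank ∂_1 = 7 − 6 = 1, and the invariant factors of ∂_1 are all 1, so H_0 ≅ Z.
  H_1: rank ker ∂_1 − rank ∂_2 = (11 − 6) − 4 = 1, and the invariant factors of ∂_2 are all 1, so H_1 ≅ Z.
  H_2: rank ker ∂_2 − rank ∂_3 = (4 − 4) − 0 = 0, and there is no ∂_3, so H_2 ≅ 0.

As a check, the Euler characteristic is 7 − 11 + 4 = 0, which agrees with 1 − 1 + 0 = 0.

H_0 = Z,  H_1 = Z,  H_2 = 0.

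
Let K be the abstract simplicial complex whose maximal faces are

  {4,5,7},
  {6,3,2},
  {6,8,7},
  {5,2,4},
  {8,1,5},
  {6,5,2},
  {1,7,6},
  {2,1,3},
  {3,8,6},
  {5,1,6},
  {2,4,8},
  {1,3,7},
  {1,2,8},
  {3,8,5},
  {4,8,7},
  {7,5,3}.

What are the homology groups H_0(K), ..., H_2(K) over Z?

Take the total order 1 < 2 < 3 < 4 < 5 < 6 < 7 < 8 on the vertex set. Then K (dimension 2) consists of the simplices:

  0-simplices (8): [1], [2], [3], [4], [5], [6], [7], [8]
  1-simplices (24): (24 of them)
  2-simplices (16): [1,2,3], [1,2,8], [1,3,7], [1,5,6], [1,5,8], [1,6,7], [2,3,6], [2,4,5], [2,4,8], [2,5,6], [3,5,7], [3,5,8], [3,6,8], [4,5,7], [4,7,8], [6,7,8]

giving chain groups C_0 ≅ Z^8, C_1 ≅ Z^24, C_2 ≅ Z^16.

∂_1: C_1 → C_0 maps an edge to its endpoints' difference, ∂[p,q] = q − p. For instance
  ∂[7,8] = [8] − [7].
The 8×24 boundary matrix has rank 7 and Smith normal form diag(1,1,1,1,1,1,1).

The boundary map ∂_2: C_2 → C_1 sends each 2-simplex [p,q,r] to [q,r] − [p,r] + [p,q]. For instance
  ∂[3,5,7] = [5,7] − [3,7] + [3,5],
  ∂[1,6,7] = [6,7] − [1,7] + [1,6].
The resulting 24×16 matrix has rank 15, and its Smith normal form has invariant factors (1,1,1,1,1,1,1,1,1,1,1,1,1,1,1).

From H_k ≅ ker(∂_k) / im(∂_{k+1}) we obtain:

  H_0: rank C_0 − rank ∂_1 = 8 − 7 = 1, and the invariant factors of ∂_1 are all 1, so H_0 ≅ Z.
  H_1: rank ker ∂_1 − rank ∂_2 = (24 − 7) − 15 = 2, and the invariant factors of ∂_2 are all 1, so H_1 ≅ Z^2.
  H_2: rank ker ∂_2 − rank ∂_3 = (16 − 15) − 0 = 1, and there is no ∂_3, so H_2 ≅ Z.

H_0 = Z,  H_1 = Z^2,  H_2 = Z.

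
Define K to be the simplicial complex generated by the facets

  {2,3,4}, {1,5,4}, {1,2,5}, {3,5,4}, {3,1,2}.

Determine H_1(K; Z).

We work with the vertex ordering 1 < 2 < 3 < 4 < 5. The simplices of K, each written with vertices in increasing order, are:

  0-simplices (5): [1], [2], [3], [4], [5]
  1-simplices (10): [1,2], [1,3], [1,4], [1,5], [2,3], [2,4], [2,5], [3,4], [3,5], [4,5]
  2-simplices (5): [1,2,3], [1,2,5], [1,4,5], [2,3,4], [3,4,5]

giving chain groups C_0 ≅ Z^5, C_1 ≅ Z^10, C_2 ≅ Z^5.

The boundary map ∂_1: C_1 → C_0 is given by ∂[p,q] = [q] − [p].
The resulting 5×10 matrix has rank 4, and its Smith normal form has invariant factors (1,1,1,1).

∂_2: C_2 → C_1 acts by ∂[p,q,r] = [q,r] − [p,r] + [p,q]. For instance
  ∂[2,3,4] = [3,4] − [2,4] + [2,3],
  ∂[1,2,5] = [2,5] − [1,5] + [1,2].
The resulting 10×5 matrix has rank 5, and its Smith normal form has invariant factors (1,1,1,1,1).

From H_k ≅ ker(∂_k) / im(∂_{k+1}) we obtain:

  H_1: rank ker ∂_1 − rank ∂_2 = (10 − 4) − 5 = 1, and the invariant factors of ∂_2 are all 1, so H_1 = Z.

H_1 ≅ Z.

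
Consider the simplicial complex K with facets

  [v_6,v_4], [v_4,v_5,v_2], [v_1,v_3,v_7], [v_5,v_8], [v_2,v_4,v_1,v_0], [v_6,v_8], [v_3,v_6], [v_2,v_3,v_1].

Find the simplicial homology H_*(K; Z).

H_0 = Z,  H_1 = Z^2,  H_2 = 0,  H_3 = 0.

We work with the vertex ordering v_0 < v_1 < v_2 < v_3 < v_4 < v_5 < v_6 < v_7 < v_8. The simplices of K, each written with vertices in increasing order, are:

  0-simplices (9): [v_0], [v_1], [v_2], [v_3], [v_4], [v_5], [v_6], [v_7], [v_8]
  1-simplices (16): (16 of them)
  2-simplices (7): [v_0,v_1,v_2], [v_0,v_1,v_4], [v_0,v_2,v_4], [v_1,v_2,v_3], [v_1,v_2,v_4], [v_1,v_3,v_7], [v_2,v_4,v_5]
  3-simplices (1): [v_0,v_1,v_2,v_4]

so the chain groups are C_0 ≅ Z^9, C_1 ≅ Z^16, C_2 ≅ Z^7, C_3 ≅ Z^1.

∂_1: C_1 → C_0 sends each edge [p,q] (with p < q) to q − p. For instance
  ∂[v_3,v_7] = [v_7] − [v_3].
As a 9×16 matrix over Z this has rank 8, with invariant factors (1,1,1,1,1,1,1,1).

The boundary map ∂_2: C_2 → C_1 maps a triangle to the signed sum of its edges. For instance
  ∂[v_0,v_1,v_2] = [v_1,v_2] − [v_0,v_2] + [v_0,v_1],
  ∂[v_1,v_3,v_7] = [v_3,v_7] − [v_1,v_7] + [v_1,v_3].
The resulting 16×7 matrix has rank 6, and its Smith normal form has invariant factors (1,1,1,1,1,1).

The boundary map ∂_3: C_3 → C_2 sends each 3-simplex σ to the alternating sum Σ_i (−1)^i (σ with its i-th vertex removed). For instance
  ∂[v_0,v_1,v_2,v_4] = [v_1,v_2,v_4] − [v_0,v_2,v_4] + [v_0,v_1,v_4] − [v_0,v_1,v_2].
This gives a 7×1 integer matrix of rank 1; reducing to Smith normal form yields diagonal entries (1).

Computing H_k = (kernel of ∂_k) / (image of ∂_{k+1}):

  H_0: rank C_0 − rank ∂_1 = 9 − 8 = 1, and the invariant factors of ∂_1 are all 1, so H_0 ≅ Z.
  H_1: rank ker ∂_1 − rank ∂_2 = (16 − 8) − 6 = 2, and the invariant factors of ∂_2 are all 1, so H_1 ≅ Z^2.
  H_2: rank ker ∂_2 − rank ∂_3 = (7 − 6) − 1 = 0, and the invariant factors of ∂_3 are all 1, so H_2 ≅ 0.
  H_3: rank ker ∂_3 − rank ∂_4 = (1 − 1) − 0 = 0, and there is no ∂_4, so H_3 ≅ 0.

As a check, the Euler characteristic is 9 − 16 + 7 − 1 = -1, which agrees with 1 − 2 + 0 − 0 = -1.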